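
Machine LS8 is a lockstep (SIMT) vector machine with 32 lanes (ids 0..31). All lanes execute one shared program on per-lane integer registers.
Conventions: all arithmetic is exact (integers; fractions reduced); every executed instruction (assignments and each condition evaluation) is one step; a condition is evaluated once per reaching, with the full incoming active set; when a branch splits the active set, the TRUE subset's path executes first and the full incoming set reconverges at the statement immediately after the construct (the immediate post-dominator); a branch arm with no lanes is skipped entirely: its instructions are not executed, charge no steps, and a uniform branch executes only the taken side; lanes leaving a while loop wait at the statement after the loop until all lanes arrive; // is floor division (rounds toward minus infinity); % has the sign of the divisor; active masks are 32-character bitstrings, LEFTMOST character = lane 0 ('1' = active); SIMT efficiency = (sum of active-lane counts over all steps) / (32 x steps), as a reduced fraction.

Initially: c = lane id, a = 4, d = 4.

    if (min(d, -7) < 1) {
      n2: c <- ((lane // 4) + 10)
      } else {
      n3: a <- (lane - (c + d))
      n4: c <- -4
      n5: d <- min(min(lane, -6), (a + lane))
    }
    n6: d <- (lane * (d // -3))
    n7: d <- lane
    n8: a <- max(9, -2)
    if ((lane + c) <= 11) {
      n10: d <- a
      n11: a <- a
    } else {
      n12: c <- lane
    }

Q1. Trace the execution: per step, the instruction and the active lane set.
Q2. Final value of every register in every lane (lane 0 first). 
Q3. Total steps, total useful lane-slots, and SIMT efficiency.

step 0: eval (min(d, -7) < 1)        11111111111111111111111111111111
step 1: c <- ((lane // 4) + 10)      11111111111111111111111111111111
step 2: d <- (lane * (d // -3))      11111111111111111111111111111111
step 3: d <- lane                    11111111111111111111111111111111
step 4: a <- max(9, -2)              11111111111111111111111111111111
step 5: eval ((lane + c) <= 11)      11111111111111111111111111111111
step 6: d <- a                       11000000000000000000000000000000
step 7: a <- a                       11000000000000000000000000000000
step 8: c <- lane                    00111111111111111111111111111111

Answer: 9 steps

c: 10,10,2,3,4,5,6,7,8,9,10,11,12,13,14,15,16,17,18,19,20,21,22,23,24,25,26,27,28,29,30,31
a: 9,9,9,9,9,9,9,9,9,9,9,9,9,9,9,9,9,9,9,9,9,9,9,9,9,9,9,9,9,9,9,9
d: 9,9,2,3,4,5,6,7,8,9,10,11,12,13,14,15,16,17,18,19,20,21,22,23,24,25,26,27,28,29,30,31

steps = 9; useful = 226; efficiency = 226/288 = 113/144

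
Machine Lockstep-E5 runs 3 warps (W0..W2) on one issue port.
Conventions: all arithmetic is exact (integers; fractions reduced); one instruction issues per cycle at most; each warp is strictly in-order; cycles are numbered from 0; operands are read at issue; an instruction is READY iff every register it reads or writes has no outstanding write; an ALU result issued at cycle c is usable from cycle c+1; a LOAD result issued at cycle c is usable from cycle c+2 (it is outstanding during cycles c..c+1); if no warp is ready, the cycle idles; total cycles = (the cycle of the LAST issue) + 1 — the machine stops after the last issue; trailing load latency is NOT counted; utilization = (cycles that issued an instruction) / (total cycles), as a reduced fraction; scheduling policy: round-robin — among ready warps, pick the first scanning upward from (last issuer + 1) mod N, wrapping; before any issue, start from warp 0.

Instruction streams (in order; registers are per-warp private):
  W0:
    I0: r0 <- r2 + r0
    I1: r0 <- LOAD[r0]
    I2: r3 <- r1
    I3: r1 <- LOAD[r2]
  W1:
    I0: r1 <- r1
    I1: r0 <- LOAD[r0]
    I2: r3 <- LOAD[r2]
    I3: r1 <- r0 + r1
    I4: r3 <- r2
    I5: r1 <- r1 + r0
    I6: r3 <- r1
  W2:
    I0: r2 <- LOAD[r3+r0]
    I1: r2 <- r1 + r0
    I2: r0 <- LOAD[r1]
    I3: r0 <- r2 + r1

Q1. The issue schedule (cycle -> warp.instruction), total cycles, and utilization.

cycle 0: W0.I0
cycle 1: W1.I0
cycle 2: W2.I0
cycle 3: W0.I1
cycle 4: W1.I1
cycle 5: W2.I1
cycle 6: W0.I2
cycle 7: W1.I2
cycle 8: W2.I2
cycle 9: W0.I3
cycle 10: W1.I3
cycle 11: W2.I3
cycle 12: W1.I4
cycle 13: W1.I5
cycle 14: W1.I6

Answer: 15 cycles, utilization 1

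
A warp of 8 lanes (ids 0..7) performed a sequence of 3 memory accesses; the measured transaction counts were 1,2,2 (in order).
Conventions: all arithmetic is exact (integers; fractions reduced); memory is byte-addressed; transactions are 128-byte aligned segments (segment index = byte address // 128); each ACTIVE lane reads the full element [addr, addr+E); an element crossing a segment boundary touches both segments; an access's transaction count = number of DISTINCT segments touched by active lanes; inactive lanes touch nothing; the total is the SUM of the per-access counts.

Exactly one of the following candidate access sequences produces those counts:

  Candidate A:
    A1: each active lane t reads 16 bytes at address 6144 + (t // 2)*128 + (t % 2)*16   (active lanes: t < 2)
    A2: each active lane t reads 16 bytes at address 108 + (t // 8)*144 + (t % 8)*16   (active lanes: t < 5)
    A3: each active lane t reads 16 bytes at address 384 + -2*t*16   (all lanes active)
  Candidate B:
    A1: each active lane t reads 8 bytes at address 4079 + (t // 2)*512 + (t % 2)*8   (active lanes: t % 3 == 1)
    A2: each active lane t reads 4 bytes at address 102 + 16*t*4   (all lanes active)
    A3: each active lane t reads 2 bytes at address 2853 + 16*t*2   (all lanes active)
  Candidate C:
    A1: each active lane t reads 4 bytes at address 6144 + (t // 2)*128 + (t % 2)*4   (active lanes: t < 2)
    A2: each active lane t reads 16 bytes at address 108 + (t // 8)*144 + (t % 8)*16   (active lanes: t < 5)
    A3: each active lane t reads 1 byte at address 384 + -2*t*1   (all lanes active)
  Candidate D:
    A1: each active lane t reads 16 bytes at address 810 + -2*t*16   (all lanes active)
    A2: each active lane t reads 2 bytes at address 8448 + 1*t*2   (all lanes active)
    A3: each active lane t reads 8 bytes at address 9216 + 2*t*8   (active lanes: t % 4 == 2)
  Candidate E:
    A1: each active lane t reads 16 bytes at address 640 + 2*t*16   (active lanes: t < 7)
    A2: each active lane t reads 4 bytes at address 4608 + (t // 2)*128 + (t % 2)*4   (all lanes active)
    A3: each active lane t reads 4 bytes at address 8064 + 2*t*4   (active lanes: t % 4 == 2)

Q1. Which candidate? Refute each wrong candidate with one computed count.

A: A3 gives 3 transactions, not 2
B: A1 gives 3 transactions, not 1
D: A1 gives 3 transactions, not 1
E: A1 gives 2 transactions, not 1
C: all counts match (1,2,2)

Answer: C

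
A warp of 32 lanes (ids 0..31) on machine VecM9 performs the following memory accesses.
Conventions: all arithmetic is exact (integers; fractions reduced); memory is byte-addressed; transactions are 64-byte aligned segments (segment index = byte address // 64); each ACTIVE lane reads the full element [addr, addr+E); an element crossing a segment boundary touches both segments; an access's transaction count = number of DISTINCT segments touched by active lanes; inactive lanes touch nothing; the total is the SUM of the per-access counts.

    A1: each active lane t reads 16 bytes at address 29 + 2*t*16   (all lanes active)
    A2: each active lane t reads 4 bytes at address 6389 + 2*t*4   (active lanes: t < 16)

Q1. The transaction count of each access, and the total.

A1: 17 transactions
A2: 3 transactions

Answer: 17,3; total 20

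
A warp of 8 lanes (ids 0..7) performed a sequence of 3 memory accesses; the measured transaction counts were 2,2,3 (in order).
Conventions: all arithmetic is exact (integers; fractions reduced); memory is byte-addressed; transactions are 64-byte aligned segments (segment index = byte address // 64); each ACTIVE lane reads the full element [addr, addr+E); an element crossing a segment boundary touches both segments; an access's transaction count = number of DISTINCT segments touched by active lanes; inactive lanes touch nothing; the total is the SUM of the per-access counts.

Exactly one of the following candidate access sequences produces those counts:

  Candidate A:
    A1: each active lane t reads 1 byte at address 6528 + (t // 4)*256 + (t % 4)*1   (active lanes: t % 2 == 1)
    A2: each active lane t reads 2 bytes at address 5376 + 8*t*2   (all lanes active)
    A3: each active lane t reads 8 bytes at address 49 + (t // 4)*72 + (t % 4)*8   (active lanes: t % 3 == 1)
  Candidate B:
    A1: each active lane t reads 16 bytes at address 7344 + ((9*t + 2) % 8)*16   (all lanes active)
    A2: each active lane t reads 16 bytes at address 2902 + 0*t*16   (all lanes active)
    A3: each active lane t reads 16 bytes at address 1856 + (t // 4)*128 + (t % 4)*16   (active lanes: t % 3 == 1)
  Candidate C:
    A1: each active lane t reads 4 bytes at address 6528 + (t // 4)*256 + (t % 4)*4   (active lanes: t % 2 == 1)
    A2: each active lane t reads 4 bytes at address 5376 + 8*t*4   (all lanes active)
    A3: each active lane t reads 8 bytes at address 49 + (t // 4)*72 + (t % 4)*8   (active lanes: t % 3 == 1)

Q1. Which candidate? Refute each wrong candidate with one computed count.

B: A1 gives 3 transactions, not 2
C: A2 gives 4 transactions, not 2
A: all counts match (2,2,3)

Answer: A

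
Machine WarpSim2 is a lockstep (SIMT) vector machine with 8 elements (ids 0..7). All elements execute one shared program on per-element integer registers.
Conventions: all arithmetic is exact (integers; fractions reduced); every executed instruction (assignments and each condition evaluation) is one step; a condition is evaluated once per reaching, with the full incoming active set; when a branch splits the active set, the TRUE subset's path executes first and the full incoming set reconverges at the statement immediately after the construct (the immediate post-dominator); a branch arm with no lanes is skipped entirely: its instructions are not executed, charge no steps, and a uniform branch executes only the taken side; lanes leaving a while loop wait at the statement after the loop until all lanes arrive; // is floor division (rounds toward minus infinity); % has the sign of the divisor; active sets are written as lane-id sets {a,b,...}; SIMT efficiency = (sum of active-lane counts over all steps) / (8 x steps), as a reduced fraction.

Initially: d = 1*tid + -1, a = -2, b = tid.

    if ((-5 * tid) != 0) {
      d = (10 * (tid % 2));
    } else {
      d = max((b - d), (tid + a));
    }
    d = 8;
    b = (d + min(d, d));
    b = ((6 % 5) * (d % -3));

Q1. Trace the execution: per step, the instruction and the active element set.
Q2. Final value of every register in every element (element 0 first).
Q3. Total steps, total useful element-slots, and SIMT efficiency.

step 0: eval ((-5 * tid) != 0)       {0,1,2,3,4,5,6,7}
step 1: d <- (10 * (tid % 2))        {1,2,3,4,5,6,7}
step 2: d <- max((b - d), (tid + a)) {0}
step 3: d <- 8                       {0,1,2,3,4,5,6,7}
step 4: b <- (d + min(d, d))         {0,1,2,3,4,5,6,7}
step 5: b <- ((6 % 5) * (d % -3))    {0,1,2,3,4,5,6,7}

Answer: 6 steps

d: 8,8,8,8,8,8,8,8
a: -2,-2,-2,-2,-2,-2,-2,-2
b: -1,-1,-1,-1,-1,-1,-1,-1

steps = 6; useful = 40; efficiency = 40/48 = 5/6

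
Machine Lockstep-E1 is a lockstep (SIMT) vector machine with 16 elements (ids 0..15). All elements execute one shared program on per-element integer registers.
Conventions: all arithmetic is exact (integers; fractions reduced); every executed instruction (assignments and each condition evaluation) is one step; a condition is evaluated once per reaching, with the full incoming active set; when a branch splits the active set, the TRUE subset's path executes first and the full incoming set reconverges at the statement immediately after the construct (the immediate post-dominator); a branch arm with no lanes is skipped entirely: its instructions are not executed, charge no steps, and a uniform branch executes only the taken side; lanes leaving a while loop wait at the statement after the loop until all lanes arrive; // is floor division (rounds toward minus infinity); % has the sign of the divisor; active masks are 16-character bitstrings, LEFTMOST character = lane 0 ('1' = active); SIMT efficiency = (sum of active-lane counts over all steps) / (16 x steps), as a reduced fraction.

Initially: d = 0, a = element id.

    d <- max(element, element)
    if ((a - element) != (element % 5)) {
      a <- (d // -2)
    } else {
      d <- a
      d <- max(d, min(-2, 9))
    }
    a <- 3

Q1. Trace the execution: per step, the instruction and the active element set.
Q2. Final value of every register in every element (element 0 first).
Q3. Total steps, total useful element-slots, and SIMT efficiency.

step 0: d <- max(element, element)   1111111111111111
step 1: eval ((a - element) != (element % 5)) 1111111111111111
step 2: a <- (d // -2)               0111101111011110
step 3: d <- a                       1000010000100001
step 4: d <- max(d, min(-2, 9))      1000010000100001
step 5: a <- 3                       1111111111111111

Answer: 6 steps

d: 0,1,2,3,4,5,6,7,8,9,10,11,12,13,14,15
a: 3,3,3,3,3,3,3,3,3,3,3,3,3,3,3,3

steps = 6; useful = 68; efficiency = 68/96 = 17/24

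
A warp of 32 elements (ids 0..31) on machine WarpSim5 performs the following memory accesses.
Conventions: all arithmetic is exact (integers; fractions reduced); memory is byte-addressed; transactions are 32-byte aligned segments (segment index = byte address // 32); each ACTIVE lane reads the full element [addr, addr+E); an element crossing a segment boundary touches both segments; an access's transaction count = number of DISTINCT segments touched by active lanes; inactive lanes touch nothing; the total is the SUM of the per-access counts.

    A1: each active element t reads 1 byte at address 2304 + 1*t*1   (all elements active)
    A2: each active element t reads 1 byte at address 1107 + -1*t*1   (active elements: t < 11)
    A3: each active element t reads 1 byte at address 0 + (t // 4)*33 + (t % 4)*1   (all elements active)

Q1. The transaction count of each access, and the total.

A1: 1 transaction
A2: 1 transaction
A3: 8 transactions

Answer: 1,1,8; total 10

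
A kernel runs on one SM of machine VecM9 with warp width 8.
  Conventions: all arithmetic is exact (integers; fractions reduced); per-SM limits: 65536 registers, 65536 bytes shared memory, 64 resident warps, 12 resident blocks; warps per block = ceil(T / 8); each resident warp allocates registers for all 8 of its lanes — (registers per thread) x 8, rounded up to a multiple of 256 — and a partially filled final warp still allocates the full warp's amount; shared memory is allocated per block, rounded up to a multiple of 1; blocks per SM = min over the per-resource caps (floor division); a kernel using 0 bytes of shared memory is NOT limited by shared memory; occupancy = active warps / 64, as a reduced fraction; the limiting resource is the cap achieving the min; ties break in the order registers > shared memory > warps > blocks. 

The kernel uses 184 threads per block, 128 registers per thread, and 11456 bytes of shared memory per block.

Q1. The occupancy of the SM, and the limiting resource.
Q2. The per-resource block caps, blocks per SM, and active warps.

Answer: occupancy 23/32, limited by registers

registers: 2 blocks
shared memory: 5 blocks
warps: 2 blocks
blocks: 12 blocks

Answer: 2 blocks, 46 active warps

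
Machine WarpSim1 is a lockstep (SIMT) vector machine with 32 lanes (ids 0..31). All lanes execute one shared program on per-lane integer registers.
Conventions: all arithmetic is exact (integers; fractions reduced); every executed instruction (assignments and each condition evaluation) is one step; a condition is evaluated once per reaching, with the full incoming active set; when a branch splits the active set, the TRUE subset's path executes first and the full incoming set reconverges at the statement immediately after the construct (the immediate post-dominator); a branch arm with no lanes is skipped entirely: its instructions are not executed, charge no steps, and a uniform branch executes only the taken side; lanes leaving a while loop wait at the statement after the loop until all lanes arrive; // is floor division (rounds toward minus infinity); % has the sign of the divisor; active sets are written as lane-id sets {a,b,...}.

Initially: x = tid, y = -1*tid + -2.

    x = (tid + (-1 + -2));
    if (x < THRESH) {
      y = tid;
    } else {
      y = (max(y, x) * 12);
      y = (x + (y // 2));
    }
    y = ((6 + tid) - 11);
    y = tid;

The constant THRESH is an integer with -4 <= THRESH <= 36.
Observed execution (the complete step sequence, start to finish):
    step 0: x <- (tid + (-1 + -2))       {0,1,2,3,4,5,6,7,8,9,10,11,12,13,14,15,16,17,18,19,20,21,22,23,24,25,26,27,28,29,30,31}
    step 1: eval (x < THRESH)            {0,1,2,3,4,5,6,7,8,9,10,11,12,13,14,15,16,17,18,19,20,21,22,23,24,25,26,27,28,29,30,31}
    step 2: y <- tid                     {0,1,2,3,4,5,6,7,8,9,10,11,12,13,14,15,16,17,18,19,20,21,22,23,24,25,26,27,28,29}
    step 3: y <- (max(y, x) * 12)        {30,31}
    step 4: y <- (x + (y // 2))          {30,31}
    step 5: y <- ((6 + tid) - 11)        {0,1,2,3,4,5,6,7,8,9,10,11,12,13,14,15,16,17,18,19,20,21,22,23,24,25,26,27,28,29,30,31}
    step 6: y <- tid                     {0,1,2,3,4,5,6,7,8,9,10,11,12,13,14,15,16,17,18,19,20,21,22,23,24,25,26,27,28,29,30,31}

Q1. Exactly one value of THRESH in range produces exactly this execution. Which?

Answer: THRESH = 27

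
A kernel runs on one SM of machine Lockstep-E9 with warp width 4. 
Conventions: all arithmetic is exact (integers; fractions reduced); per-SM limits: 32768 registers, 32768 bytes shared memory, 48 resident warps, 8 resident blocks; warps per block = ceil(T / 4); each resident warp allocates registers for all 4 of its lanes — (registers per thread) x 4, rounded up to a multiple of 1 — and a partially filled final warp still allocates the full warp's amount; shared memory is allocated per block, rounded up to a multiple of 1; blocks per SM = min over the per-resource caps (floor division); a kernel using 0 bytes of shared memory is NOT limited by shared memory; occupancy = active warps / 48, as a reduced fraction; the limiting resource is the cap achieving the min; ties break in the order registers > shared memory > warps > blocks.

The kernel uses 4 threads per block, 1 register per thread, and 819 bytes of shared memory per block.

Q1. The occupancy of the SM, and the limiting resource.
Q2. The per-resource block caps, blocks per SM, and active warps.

Answer: occupancy 1/6, limited by blocks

registers: 8192 blocks
shared memory: 40 blocks
warps: 48 blocks
blocks: 8 blocks

Answer: 8 blocks, 8 active warps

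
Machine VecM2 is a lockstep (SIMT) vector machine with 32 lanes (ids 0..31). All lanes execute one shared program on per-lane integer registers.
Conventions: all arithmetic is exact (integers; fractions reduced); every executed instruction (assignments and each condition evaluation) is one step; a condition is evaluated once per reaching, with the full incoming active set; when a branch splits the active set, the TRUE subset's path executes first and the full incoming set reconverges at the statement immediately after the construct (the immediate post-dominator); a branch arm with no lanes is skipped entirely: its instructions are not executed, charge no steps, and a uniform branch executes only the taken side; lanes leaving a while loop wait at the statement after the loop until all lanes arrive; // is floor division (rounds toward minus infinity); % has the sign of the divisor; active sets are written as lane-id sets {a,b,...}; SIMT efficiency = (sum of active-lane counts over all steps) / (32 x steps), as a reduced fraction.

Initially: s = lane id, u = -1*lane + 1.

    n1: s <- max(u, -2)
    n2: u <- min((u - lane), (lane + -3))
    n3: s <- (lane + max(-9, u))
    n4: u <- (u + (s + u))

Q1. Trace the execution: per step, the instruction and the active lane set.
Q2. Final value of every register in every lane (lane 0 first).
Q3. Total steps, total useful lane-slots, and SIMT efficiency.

step 0: s <- max(u, -2)              {0,1,2,3,4,5,6,7,8,9,10,11,12,13,14,15,16,17,18,19,20,21,22,23,24,25,26,27,28,29,30,31}
step 1: u <- min((u - lane), (lane + -3)) {0,1,2,3,4,5,6,7,8,9,10,11,12,13,14,15,16,17,18,19,20,21,22,23,24,25,26,27,28,29,30,31}
step 2: s <- (lane + max(-9, u))     {0,1,2,3,4,5,6,7,8,9,10,11,12,13,14,15,16,17,18,19,20,21,22,23,24,25,26,27,28,29,30,31}
step 3: u <- (u + (s + u))           {0,1,2,3,4,5,6,7,8,9,10,11,12,13,14,15,16,17,18,19,20,21,22,23,24,25,26,27,28,29,30,31}

Answer: 4 steps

s: -3,-1,-1,-2,-3,-4,-3,-2,-1,0,1,2,3,4,5,6,7,8,9,10,11,12,13,14,15,16,17,18,19,20,21,22
u: -9,-5,-7,-12,-17,-22,-25,-28,-31,-34,-37,-40,-43,-46,-49,-52,-55,-58,-61,-64,-67,-70,-73,-76,-79,-82,-85,-88,-91,-94,-97,-100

steps = 4; useful = 128; efficiency = 128/128 = 1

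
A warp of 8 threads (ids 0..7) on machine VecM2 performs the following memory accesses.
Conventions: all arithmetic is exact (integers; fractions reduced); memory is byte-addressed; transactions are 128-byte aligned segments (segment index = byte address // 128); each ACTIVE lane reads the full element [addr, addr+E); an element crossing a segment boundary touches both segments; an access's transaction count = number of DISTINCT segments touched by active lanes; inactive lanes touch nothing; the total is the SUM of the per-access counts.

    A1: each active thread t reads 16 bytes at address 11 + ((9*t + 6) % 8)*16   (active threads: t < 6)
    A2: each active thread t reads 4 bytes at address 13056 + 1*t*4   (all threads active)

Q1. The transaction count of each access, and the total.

A1: 2 transactions
A2: 1 transaction

Answer: 2,1; total 3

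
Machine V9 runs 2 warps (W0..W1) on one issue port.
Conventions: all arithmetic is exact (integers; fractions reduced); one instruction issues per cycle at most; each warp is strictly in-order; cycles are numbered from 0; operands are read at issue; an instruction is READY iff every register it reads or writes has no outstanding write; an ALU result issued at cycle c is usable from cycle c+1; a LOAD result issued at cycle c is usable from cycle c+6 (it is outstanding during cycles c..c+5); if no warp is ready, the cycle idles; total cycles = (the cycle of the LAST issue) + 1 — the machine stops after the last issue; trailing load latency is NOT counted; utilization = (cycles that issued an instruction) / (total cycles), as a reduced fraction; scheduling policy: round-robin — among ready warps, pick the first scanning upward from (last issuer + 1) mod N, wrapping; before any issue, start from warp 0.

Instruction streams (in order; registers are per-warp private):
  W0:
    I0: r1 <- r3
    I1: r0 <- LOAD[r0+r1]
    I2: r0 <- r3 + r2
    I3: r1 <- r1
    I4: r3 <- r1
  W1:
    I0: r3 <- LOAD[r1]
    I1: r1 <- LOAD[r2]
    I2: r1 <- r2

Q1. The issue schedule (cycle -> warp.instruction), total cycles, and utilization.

cycle 0: W0.I0
cycle 1: W1.I0
cycle 2: W0.I1
cycle 3: W1.I1
cycle 4: idle
cycle 5: idle
cycle 6: idle
cycle 7: idle
cycle 8: W0.I2
cycle 9: W1.I2
cycle 10: W0.I3
cycle 11: W0.I4

Answer: 12 cycles, utilization 2/3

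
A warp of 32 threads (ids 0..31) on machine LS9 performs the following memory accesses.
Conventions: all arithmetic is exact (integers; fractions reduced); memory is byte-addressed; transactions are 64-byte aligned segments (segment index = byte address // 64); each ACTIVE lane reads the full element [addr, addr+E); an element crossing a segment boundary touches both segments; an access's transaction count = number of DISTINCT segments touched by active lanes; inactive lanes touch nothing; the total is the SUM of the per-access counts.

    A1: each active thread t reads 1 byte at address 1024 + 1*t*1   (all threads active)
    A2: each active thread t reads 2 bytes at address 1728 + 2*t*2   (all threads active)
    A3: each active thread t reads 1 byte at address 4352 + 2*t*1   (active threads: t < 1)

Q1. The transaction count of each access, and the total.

A1: 1 transaction
A2: 2 transactions
A3: 1 transaction

Answer: 1,2,1; total 4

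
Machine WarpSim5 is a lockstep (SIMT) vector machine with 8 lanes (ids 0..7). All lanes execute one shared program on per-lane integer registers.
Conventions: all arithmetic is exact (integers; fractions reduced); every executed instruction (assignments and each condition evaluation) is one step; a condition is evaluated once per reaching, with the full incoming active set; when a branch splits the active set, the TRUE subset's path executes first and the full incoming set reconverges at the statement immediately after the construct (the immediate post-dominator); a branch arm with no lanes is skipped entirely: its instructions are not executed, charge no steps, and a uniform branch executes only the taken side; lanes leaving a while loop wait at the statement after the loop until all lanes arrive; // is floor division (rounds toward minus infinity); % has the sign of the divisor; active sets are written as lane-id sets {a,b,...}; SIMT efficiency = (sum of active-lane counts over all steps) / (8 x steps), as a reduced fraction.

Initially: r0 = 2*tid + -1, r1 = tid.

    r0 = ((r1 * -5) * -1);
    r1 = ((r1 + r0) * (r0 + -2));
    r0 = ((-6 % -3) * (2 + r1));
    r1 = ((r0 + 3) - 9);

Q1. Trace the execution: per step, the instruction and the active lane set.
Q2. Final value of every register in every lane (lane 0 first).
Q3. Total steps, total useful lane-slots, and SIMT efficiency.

step 0: r0 <- ((r1 * -5) * -1)       {0,1,2,3,4,5,6,7}
step 1: r1 <- ((r1 + r0) * (r0 + -2)) {0,1,2,3,4,5,6,7}
step 2: r0 <- ((-6 % -3) * (2 + r1)) {0,1,2,3,4,5,6,7}
step 3: r1 <- ((r0 + 3) - 9)         {0,1,2,3,4,5,6,7}

Answer: 4 steps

r0: 0,0,0,0,0,0,0,0
r1: -6,-6,-6,-6,-6,-6,-6,-6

steps = 4; useful = 32; efficiency = 32/32 = 1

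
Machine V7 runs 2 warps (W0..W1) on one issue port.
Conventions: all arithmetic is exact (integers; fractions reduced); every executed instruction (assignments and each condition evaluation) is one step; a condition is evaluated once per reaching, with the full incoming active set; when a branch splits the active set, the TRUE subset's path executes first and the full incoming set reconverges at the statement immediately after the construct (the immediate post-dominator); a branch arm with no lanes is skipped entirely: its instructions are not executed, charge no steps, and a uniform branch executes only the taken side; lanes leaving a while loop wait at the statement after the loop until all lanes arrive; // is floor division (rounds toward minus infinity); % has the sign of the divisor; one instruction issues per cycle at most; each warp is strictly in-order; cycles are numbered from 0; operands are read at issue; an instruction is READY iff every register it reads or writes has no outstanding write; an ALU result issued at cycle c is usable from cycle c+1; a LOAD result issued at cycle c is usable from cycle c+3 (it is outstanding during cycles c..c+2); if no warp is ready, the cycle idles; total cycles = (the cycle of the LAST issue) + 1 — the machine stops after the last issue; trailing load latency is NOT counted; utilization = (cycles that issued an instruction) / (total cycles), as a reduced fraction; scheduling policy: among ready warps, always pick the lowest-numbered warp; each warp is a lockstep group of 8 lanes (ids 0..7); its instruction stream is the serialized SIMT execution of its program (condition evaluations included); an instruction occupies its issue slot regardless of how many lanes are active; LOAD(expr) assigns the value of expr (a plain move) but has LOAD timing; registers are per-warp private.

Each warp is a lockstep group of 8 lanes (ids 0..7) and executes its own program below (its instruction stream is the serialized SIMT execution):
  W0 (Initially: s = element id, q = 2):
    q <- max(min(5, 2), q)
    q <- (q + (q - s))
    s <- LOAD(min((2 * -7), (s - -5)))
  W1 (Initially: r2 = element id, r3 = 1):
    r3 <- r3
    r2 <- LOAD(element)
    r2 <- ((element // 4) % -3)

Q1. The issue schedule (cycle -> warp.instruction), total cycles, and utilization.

cycle 0: W0.I0
cycle 1: W0.I1
cycle 2: W0.I2
cycle 3: W1.I0
cycle 4: W1.I1
cycle 5: idle
cycle 6: idle
cycle 7: W1.I2

Answer: 8 cycles, utilization 3/4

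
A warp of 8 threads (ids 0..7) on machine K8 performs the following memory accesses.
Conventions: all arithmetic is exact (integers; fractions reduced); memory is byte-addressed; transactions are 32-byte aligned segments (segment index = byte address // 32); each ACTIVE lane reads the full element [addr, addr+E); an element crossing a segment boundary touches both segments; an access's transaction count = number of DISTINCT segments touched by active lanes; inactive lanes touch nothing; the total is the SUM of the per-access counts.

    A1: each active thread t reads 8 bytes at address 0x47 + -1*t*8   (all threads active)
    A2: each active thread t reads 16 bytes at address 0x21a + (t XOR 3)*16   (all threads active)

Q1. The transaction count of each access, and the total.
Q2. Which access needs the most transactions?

A1: 3 transactions
A2: 5 transactions

Answer: 3,5; total 8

Answer: A2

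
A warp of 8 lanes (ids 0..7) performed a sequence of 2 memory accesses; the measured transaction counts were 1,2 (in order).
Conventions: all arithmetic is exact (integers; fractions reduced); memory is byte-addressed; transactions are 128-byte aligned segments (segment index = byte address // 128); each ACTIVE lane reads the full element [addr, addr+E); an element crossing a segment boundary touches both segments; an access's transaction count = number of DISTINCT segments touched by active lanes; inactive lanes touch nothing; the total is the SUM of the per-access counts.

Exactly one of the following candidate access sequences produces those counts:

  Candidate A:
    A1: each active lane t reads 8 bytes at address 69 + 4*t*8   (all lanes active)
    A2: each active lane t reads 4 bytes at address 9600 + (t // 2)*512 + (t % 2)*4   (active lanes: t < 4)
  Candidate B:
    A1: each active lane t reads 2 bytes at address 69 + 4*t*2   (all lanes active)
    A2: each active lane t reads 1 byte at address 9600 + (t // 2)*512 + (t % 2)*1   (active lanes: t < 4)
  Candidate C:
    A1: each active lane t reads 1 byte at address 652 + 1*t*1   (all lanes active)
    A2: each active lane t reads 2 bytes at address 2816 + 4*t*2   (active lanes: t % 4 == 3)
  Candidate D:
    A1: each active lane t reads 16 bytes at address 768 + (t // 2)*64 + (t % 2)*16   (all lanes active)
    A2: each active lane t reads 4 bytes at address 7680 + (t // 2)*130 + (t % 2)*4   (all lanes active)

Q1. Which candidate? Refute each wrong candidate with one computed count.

A: A1 gives 3 transactions, not 1
C: A2 gives 1 transaction, not 2
D: A1 gives 2 transactions, not 1
B: all counts match (1,2)

Answer: B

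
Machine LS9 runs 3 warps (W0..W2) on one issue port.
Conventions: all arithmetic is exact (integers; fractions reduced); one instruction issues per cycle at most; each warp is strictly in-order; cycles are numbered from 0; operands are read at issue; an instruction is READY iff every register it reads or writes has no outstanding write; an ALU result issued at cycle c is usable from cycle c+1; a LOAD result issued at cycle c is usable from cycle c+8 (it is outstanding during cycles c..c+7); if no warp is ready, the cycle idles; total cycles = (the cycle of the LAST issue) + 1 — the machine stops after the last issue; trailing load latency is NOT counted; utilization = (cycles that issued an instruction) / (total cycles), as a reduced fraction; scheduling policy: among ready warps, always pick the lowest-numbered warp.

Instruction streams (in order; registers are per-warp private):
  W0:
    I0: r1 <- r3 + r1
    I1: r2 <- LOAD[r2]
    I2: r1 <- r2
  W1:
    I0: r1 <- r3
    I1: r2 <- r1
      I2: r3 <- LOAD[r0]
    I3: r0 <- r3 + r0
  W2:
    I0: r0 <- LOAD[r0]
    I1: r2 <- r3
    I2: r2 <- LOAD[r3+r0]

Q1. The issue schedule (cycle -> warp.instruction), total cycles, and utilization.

cycle 0: W0.I0
cycle 1: W0.I1
cycle 2: W1.I0
cycle 3: W1.I1
cycle 4: W1.I2
cycle 5: W2.I0
cycle 6: W2.I1
cycle 7: idle
cycle 8: idle
cycle 9: W0.I2
cycle 10: idle
cycle 11: idle
cycle 12: W1.I3
cycle 13: W2.I2

Answer: 14 cycles, utilization 5/7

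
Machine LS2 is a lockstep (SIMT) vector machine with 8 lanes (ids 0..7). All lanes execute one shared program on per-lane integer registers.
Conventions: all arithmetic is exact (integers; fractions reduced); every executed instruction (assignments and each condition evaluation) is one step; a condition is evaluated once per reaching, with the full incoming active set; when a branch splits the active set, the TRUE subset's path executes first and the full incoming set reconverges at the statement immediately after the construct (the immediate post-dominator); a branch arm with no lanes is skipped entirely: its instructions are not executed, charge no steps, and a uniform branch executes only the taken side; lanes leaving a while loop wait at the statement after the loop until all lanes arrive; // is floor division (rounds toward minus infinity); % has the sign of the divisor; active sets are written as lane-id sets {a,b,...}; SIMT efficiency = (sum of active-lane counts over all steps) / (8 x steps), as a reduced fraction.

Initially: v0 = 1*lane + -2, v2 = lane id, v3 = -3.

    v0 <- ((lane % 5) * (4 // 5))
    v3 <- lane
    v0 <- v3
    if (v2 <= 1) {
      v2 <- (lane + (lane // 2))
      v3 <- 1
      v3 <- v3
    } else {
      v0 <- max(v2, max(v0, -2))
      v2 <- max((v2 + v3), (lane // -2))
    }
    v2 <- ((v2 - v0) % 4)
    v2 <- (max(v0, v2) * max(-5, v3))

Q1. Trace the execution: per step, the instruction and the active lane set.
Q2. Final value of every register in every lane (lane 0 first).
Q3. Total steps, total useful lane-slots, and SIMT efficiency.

step 0: v0 <- ((lane % 5) * (4 // 5)) {0,1,2,3,4,5,6,7}
step 1: v3 <- lane                   {0,1,2,3,4,5,6,7}
step 2: v0 <- v3                     {0,1,2,3,4,5,6,7}
step 3: eval (v2 <= 1)               {0,1,2,3,4,5,6,7}
step 4: v2 <- (lane + (lane // 2))   {0,1}
step 5: v3 <- 1                      {0,1}
step 6: v3 <- v3                     {0,1}
step 7: v0 <- max(v2, max(v0, -2))   {2,3,4,5,6,7}
step 8: v2 <- max((v2 + v3), (lane // -2)) {2,3,4,5,6,7}
step 9: v2 <- ((v2 - v0) % 4)        {0,1,2,3,4,5,6,7}
step 10: v2 <- (max(v0, v2) * max(-5, v3)) {0,1,2,3,4,5,6,7}

Answer: 11 steps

v0: 0,1,2,3,4,5,6,7
v2: 0,1,4,9,16,25,36,49
v3: 1,1,2,3,4,5,6,7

steps = 11; useful = 66; efficiency = 66/88 = 3/4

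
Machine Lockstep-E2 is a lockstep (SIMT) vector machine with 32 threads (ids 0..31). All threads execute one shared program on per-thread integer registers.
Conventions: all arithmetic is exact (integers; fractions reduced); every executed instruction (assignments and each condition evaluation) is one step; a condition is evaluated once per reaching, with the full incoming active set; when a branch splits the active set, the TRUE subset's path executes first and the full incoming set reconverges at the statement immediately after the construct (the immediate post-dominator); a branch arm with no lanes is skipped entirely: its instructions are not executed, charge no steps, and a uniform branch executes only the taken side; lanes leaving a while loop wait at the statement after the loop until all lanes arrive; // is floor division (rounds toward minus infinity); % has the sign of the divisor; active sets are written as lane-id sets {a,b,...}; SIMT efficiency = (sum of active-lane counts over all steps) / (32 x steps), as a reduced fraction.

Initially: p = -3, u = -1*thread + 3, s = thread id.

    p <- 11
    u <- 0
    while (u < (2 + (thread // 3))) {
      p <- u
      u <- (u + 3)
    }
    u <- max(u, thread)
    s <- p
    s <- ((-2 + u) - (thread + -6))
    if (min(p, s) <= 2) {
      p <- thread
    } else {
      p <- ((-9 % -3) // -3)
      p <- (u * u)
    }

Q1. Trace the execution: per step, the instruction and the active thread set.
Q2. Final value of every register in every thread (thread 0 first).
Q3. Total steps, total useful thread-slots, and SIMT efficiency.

step 0: p <- 11                      {0,1,2,3,4,5,6,7,8,9,10,11,12,13,14,15,16,17,18,19,20,21,22,23,24,25,26,27,28,29,30,31}
step 1: u <- 0                       {0,1,2,3,4,5,6,7,8,9,10,11,12,13,14,15,16,17,18,19,20,21,22,23,24,25,26,27,28,29,30,31}
step 2: eval (u < (2 + (thread // 3))) {0,1,2,3,4,5,6,7,8,9,10,11,12,13,14,15,16,17,18,19,20,21,22,23,24,25,26,27,28,29,30,31}
step 3: p <- u                       {0,1,2,3,4,5,6,7,8,9,10,11,12,13,14,15,16,17,18,19,20,21,22,23,24,25,26,27,28,29,30,31}
step 4: u <- (u + 3)                 {0,1,2,3,4,5,6,7,8,9,10,11,12,13,14,15,16,17,18,19,20,21,22,23,24,25,26,27,28,29,30,31}
step 5: eval (u < (2 + (thread // 3))) {0,1,2,3,4,5,6,7,8,9,10,11,12,13,14,15,16,17,18,19,20,21,22,23,24,25,26,27,28,29,30,31}
step 6: p <- u                       {6,7,8,9,10,11,12,13,14,15,16,17,18,19,20,21,22,23,24,25,26,27,28,29,30,31}
step 7: u <- (u + 3)                 {6,7,8,9,10,11,12,13,14,15,16,17,18,19,20,21,22,23,24,25,26,27,28,29,30,31}
step 8: eval (u < (2 + (thread // 3))) {6,7,8,9,10,11,12,13,14,15,16,17,18,19,20,21,22,23,24,25,26,27,28,29,30,31}
step 9: p <- u                       {15,16,17,18,19,20,21,22,23,24,25,26,27,28,29,30,31}
step 10: u <- (u + 3)                 {15,16,17,18,19,20,21,22,23,24,25,26,27,28,29,30,31}
step 11: eval (u < (2 + (thread // 3))) {15,16,17,18,19,20,21,22,23,24,25,26,27,28,29,30,31}
step 12: p <- u                       {24,25,26,27,28,29,30,31}
step 13: u <- (u + 3)                 {24,25,26,27,28,29,30,31}
step 14: eval (u < (2 + (thread // 3))) {24,25,26,27,28,29,30,31}
step 15: u <- max(u, thread)          {0,1,2,3,4,5,6,7,8,9,10,11,12,13,14,15,16,17,18,19,20,21,22,23,24,25,26,27,28,29,30,31}
step 16: s <- p                       {0,1,2,3,4,5,6,7,8,9,10,11,12,13,14,15,16,17,18,19,20,21,22,23,24,25,26,27,28,29,30,31}
step 17: s <- ((-2 + u) - (thread + -6)) {0,1,2,3,4,5,6,7,8,9,10,11,12,13,14,15,16,17,18,19,20,21,22,23,24,25,26,27,28,29,30,31}
step 18: eval (min(p, s) <= 2)        {0,1,2,3,4,5,6,7,8,9,10,11,12,13,14,15,16,17,18,19,20,21,22,23,24,25,26,27,28,29,30,31}
step 19: p <- thread                  {0,1,2,3,4,5}
step 20: p <- ((-9 % -3) // -3)       {6,7,8,9,10,11,12,13,14,15,16,17,18,19,20,21,22,23,24,25,26,27,28,29,30,31}
step 21: p <- (u * u)                 {6,7,8,9,10,11,12,13,14,15,16,17,18,19,20,21,22,23,24,25,26,27,28,29,30,31}

Answer: 22 steps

p: 0,1,2,3,4,5,36,49,64,81,100,121,144,169,196,225,256,289,324,361,400,441,484,529,576,625,676,729,784,841,900,961
u: 3,3,3,3,4,5,6,7,8,9,10,11,12,13,14,15,16,17,18,19,20,21,22,23,24,25,26,27,28,29,30,31
s: 7,6,5,4,4,4,4,4,4,4,4,4,4,4,4,4,4,4,4,4,4,4,4,4,4,4,4,4,4,4,4,4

steps = 22; useful = 531; efficiency = 531/704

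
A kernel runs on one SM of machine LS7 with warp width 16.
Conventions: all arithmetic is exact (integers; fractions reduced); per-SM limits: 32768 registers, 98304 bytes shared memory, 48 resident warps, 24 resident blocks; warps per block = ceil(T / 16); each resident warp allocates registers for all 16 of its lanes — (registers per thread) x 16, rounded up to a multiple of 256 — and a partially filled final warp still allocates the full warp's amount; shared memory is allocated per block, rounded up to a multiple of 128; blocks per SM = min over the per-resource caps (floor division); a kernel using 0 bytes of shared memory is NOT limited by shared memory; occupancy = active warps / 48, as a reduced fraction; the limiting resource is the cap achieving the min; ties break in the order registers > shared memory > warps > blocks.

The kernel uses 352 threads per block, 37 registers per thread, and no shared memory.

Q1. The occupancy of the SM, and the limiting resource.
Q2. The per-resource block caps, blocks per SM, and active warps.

Answer: occupancy 11/24, limited by registers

registers: 1 block
shared memory: no limit (kernel uses none)
warps: 2 blocks
blocks: 24 blocks

Answer: 1 block, 22 active warps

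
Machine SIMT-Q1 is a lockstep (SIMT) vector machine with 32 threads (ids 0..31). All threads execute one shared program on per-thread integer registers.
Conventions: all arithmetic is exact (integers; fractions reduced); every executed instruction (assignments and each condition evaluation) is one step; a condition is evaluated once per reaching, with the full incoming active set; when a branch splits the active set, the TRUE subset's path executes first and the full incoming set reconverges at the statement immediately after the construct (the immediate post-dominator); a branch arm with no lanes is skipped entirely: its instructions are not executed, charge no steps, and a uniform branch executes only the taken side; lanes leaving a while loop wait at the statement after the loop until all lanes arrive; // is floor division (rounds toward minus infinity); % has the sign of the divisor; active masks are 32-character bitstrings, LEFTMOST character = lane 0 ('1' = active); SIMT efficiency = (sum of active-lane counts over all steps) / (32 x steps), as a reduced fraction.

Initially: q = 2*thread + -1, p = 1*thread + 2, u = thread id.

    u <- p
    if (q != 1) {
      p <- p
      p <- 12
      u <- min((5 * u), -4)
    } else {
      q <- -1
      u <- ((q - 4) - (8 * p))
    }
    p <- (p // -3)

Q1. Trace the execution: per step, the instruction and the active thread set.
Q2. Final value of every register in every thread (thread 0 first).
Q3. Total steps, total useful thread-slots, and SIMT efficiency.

step 0: u <- p                       11111111111111111111111111111111
step 1: eval (q != 1)                11111111111111111111111111111111
step 2: p <- p                       10111111111111111111111111111111
step 3: p <- 12                      10111111111111111111111111111111
step 4: u <- min((5 * u), -4)        10111111111111111111111111111111
step 5: q <- -1                      01000000000000000000000000000000
step 6: u <- ((q - 4) - (8 * p))     01000000000000000000000000000000
step 7: p <- (p // -3)               11111111111111111111111111111111

Answer: 8 steps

q: -1,-1,3,5,7,9,11,13,15,17,19,21,23,25,27,29,31,33,35,37,39,41,43,45,47,49,51,53,55,57,59,61
p: -4,-1,-4,-4,-4,-4,-4,-4,-4,-4,-4,-4,-4,-4,-4,-4,-4,-4,-4,-4,-4,-4,-4,-4,-4,-4,-4,-4,-4,-4,-4,-4
u: -4,-29,-4,-4,-4,-4,-4,-4,-4,-4,-4,-4,-4,-4,-4,-4,-4,-4,-4,-4,-4,-4,-4,-4,-4,-4,-4,-4,-4,-4,-4,-4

steps = 8; useful = 191; efficiency = 191/256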